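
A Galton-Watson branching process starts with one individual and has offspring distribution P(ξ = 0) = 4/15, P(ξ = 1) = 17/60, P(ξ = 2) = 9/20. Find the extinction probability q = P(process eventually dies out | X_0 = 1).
q = 16/27

The pgf is f(s) = 4/15 + 17/60·s + 9/20·s². The extinction probability q is the smallest fixed point of f in [0, 1]. Setting s = f(s):
  9/20·s² + (17/60 − 1)·s + 4/15 = 0
  9/20·s² − (4/15 + 9/20)·s + 4/15 = 0
which factors as (s − 1)·(9/20·s − 4/15) = 0, giving roots s = 1 and s = (4/15)/(9/20) = 16/27.
Mean offspring μ = 17/60 + 2·9/20 = 71/60 > 1 (supercritical), so q < 1. The extinction probability is the smaller root: q = (4/15)/(9/20) = 16/27.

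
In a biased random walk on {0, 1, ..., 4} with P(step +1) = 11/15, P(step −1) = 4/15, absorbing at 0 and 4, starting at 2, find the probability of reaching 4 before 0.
P(hit 4 before 0) = (1 − (4/11)^2) / (1 − (4/11)^4) = 121/137

Let u_k denote P(reach 4 before 0 | start at k). Boundary: u_0 = 0, u_4 = 1. Recurrence: u_k = 11/15·u_{k+1} + 4/15·u_{k-1} for 1 ≤ k ≤ 3. Try u_k = A + B·r^k with r = q/p = (4/15)/(11/15) = 4/11. Substitution satisfies the recurrence; boundary conditions give:
  u_k = (1 − r^k) / (1 − r^N) = (1 − (4/11)^2) / (1 − (4/11)^4) = 121/137.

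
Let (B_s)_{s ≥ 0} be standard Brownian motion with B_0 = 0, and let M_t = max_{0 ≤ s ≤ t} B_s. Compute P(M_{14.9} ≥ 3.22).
P(M_{14.9} ≥ 3.22) = 2·P(B_{14.9} ≥ 3.22) = 2(1 − Φ(3.22/√14.9)) ≈ 0.4042

By the reflection principle for Brownian motion, P(M_t ≥ a) = 2 · P(B_t ≥ a) for a ≥ 0. Since B_t ~ N(0, t), P(B_t ≥ 3.22) = 1 − Φ(3.22/√t) = 1 − Φ(3.22/√14.9) = 1 − Φ(0.8342). So
  P(M_{14.9} ≥ 3.22) = 2(1 − Φ(0.8342)) ≈ 0.4042.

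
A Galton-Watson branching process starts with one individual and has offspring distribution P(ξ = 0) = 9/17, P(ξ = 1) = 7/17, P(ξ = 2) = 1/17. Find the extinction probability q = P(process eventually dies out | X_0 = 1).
q = 1

Mean offspring μ = 0·9/17 + 1·7/17 + 2·1/17 = 9/17 ≤ 1. For μ ≤ 1 with offspring not concentrated at 1, the Galton-Watson process goes extinct almost surely, so q = 1.
(Algebraic check: The pgf is f(s) = 9/17 + 7/17·s + 1/17·s². The extinction probability q is the smallest fixed point of f in [0, 1]. Setting s = f(s):
  1/17·s² + (7/17 − 1)·s + 9/17 = 0
  1/17·s² − (9/17 + 1/17)·s + 9/17 = 0
which factors as (s − 1)·(1/17·s − 9/17) = 0, giving roots s = 1 and s = (9/17)/(1/17) = 9. Since 9 ≥ 1, the smallest root in [0, 1] is s = 1.)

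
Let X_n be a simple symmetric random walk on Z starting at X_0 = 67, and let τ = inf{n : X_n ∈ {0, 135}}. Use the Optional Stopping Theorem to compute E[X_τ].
E[X_τ] = 67

X_n is a martingale and τ is a bounded-mean stopping time (indeed τ is finite a.s. with bounded expectation since the walk is in a bounded region). By the OST, E[X_τ] = E[X_0] = 67. Equivalently: E[X_τ] = 135 · P(hit 135 first) + 0 · P(hit 0 first) = 135 · (67/135) = 67.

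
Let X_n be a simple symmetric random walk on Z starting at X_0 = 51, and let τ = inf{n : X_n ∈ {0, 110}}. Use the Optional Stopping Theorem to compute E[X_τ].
E[X_τ] = 51

X_n is a martingale and τ is a bounded-mean stopping time (indeed τ is finite a.s. with bounded expectation since the walk is in a bounded region). By the OST, E[X_τ] = E[X_0] = 51. Equivalently: E[X_τ] = 110 · P(hit 110 first) + 0 · P(hit 0 first) = 110 · (51/110) = 51.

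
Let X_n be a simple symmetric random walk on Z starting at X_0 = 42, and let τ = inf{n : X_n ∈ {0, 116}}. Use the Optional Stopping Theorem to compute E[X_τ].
E[X_τ] = 42

X_n is a martingale and τ is a bounded-mean stopping time (indeed τ is finite a.s. with bounded expectation since the walk is in a bounded region). By the OST, E[X_τ] = E[X_0] = 42. Equivalently: E[X_τ] = 116 · P(hit 116 first) + 0 · P(hit 0 first) = 116 · (42/116) = 42.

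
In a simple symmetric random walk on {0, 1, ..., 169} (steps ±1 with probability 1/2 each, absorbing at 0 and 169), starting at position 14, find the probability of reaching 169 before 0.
P(hit 169 before 0) = 14/169

Let u_k = P(hit 169 before 0 | start at k). Then u_0 = 0, u_169 = 1, and u_k = u_{k-1}/2 + u_{k+1}/2 for 1 ≤ k ≤ 168. This harmonic recurrence is solved by u_k = k/169, giving u_14 = 14/169.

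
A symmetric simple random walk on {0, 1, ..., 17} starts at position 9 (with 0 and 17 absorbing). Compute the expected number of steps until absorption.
E[τ | X_0 = 9] = 72

Let v_k = E[τ | X_0 = k]. Boundary: v_0 = v_17 = 0. Recurrence: v_k = 1 + (v_{k-1} + v_{k+1})/2 for 1 ≤ k ≤ 16. The particular solution to v_k − (v_{k-1} + v_{k+1})/2 = 1 is v_k = −k^2. Adding homogeneous solution A + B k and matching boundaries gives v_k = k (17 − k). Substituting k = 9: v_9 = 9 · 8 = 72.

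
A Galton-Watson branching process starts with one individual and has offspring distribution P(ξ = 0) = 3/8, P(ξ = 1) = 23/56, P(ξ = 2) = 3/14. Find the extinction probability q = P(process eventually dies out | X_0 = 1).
q = 1

Mean offspring μ = 0·3/8 + 1·23/56 + 2·3/14 = 47/56 ≤ 1. For μ ≤ 1 with offspring not concentrated at 1, the Galton-Watson process goes extinct almost surely, so q = 1.
(Algebraic check: The pgf is f(s) = 3/8 + 23/56·s + 3/14·s². The extinction probability q is the smallest fixed point of f in [0, 1]. Setting s = f(s):
  3/14·s² + (23/56 − 1)·s + 3/8 = 0
  3/14·s² − (3/8 + 3/14)·s + 3/8 = 0
which factors as (s − 1)·(3/14·s − 3/8) = 0, giving roots s = 1 and s = (3/8)/(3/14) = 7/4. Since 7/4 ≥ 1, the smallest root in [0, 1] is s = 1.)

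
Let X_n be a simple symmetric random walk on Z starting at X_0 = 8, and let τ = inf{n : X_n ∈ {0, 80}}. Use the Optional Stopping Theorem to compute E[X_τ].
E[X_τ] = 8

X_n is a martingale and τ is a bounded-mean stopping time (indeed τ is finite a.s. with bounded expectation since the walk is in a bounded region). By the OST, E[X_τ] = E[X_0] = 8. Equivalently: E[X_τ] = 80 · P(hit 80 first) + 0 · P(hit 0 first) = 80 · (8/80) = 8.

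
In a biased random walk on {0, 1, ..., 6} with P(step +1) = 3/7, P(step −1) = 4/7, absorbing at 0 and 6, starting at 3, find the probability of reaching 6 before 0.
P(hit 6 before 0) = (1 − (4/3)^3) / (1 − (4/3)^6) = 27/91

Let u_k denote P(reach 6 before 0 | start at k). Boundary: u_0 = 0, u_6 = 1. Recurrence: u_k = 3/7·u_{k+1} + 4/7·u_{k-1} for 1 ≤ k ≤ 5. Try u_k = A + B·r^k with r = q/p = (4/7)/(3/7) = 4/3. Substitution satisfies the recurrence; boundary conditions give:
  u_k = (1 − r^k) / (1 − r^N) = (1 − (4/3)^3) / (1 − (4/3)^6) = 27/91.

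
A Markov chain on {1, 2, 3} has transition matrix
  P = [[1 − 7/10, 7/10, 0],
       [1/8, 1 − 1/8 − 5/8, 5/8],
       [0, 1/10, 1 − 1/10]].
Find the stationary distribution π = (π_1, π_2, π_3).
π = (5/208, 7/52, 175/208)

This is a birth-death chain on three states, which satisfies detailed balance: π_1 · P_{12} = π_2 · P_{21} and π_2 · P_{23} = π_3 · P_{32}.
From π_1 · 7/10 = π_2 · 1/8: π_2/π_1 = (7/10)/(1/8) = 28/5.
From π_2 · 5/8 = π_3 · 1/10: π_3/π_2 = (5/8)/(1/10) = 25/4.
Take π_1 proportional to 1; then unnormalized π = (1, 28/5, 35). Normalize by dividing by the sum 208/5:
  π = (5/208, 7/52, 175/208).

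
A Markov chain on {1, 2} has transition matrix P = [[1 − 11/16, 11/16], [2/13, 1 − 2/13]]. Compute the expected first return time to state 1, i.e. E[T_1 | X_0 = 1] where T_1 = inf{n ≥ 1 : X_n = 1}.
E[T_1 | X_0 = 1] = 1/π_1 = 175/32

For an irreducible recurrent Markov chain with stationary distribution π, E[T_i | X_0 = i] = 1/π_i (Kac's formula). Here π_1 = (2/13)/(11/16 + 2/13) = (2/13)/(175/208) = 32/175, so E[T_1 | X_0 = 1] = 1/π_1 = (11/16 + 2/13)/(2/13) = (175/208)/(2/13) = 175/32.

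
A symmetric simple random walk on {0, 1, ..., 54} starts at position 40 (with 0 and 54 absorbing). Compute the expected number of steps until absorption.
E[τ | X_0 = 40] = 560

Let v_k = E[τ | X_0 = k]. Boundary: v_0 = v_54 = 0. Recurrence: v_k = 1 + (v_{k-1} + v_{k+1})/2 for 1 ≤ k ≤ 53. The particular solution to v_k − (v_{k-1} + v_{k+1})/2 = 1 is v_k = −k^2. Adding homogeneous solution A + B k and matching boundaries gives v_k = k (54 − k). Substituting k = 40: v_40 = 40 · 14 = 560.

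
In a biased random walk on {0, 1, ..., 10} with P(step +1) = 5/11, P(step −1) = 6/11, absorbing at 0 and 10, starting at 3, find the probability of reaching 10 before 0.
P(hit 10 before 0) = (1 − (6/5)^3) / (1 − (6/5)^10) = 7109375/50700551

Let u_k denote P(reach 10 before 0 | start at k). Boundary: u_0 = 0, u_10 = 1. Recurrence: u_k = 5/11·u_{k+1} + 6/11·u_{k-1} for 1 ≤ k ≤ 9. Try u_k = A + B·r^k with r = q/p = (6/11)/(5/11) = 6/5. Substitution satisfies the recurrence; boundary conditions give:
  u_k = (1 − r^k) / (1 − r^N) = (1 − (6/5)^3) / (1 − (6/5)^10) = 7109375/50700551.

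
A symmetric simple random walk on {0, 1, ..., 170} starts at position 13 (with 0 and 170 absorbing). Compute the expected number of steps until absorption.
E[τ | X_0 = 13] = 2041

Let v_k = E[τ | X_0 = k]. Boundary: v_0 = v_170 = 0. Recurrence: v_k = 1 + (v_{k-1} + v_{k+1})/2 for 1 ≤ k ≤ 169. The particular solution to v_k − (v_{k-1} + v_{k+1})/2 = 1 is v_k = −k^2. Adding homogeneous solution A + B k and matching boundaries gives v_k = k (170 − k). Substituting k = 13: v_13 = 13 · 157 = 2041.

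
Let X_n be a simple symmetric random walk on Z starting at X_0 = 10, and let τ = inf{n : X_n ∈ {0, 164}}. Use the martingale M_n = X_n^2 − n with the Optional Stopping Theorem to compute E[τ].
E[τ] = 1540

M_n = X_n^2 − n is a martingale (since E[X_{n+1}^2 | F_n] = X_n^2 + 1). By OST (τ has finite mean in a bounded region), E[M_τ] = E[M_0] = X_0^2 − 0 = 10^2 = 100. Also E[M_τ] = E[X_τ^2] − E[τ]. The walk exits at 0 or 164, with P(hit 164 first) = 10/164, so E[X_τ^2] = 164^2 · 10/164 + 0 = 1640. Thus E[τ] = E[X_τ^2] − E[M_τ] = 1640 − 100 = 1540 = 10(164 − 10) = 1540.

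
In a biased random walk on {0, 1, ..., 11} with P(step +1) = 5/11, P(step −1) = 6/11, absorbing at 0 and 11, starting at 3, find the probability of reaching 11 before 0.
P(hit 11 before 0) = (1 − (6/5)^3) / (1 − (6/5)^11) = 35546875/313968931

Let u_k denote P(reach 11 before 0 | start at k). Boundary: u_0 = 0, u_11 = 1. Recurrence: u_k = 5/11·u_{k+1} + 6/11·u_{k-1} for 1 ≤ k ≤ 10. Try u_k = A + B·r^k with r = q/p = (6/11)/(5/11) = 6/5. Substitution satisfies the recurrence; boundary conditions give:
  u_k = (1 − r^k) / (1 − r^N) = (1 − (6/5)^3) / (1 − (6/5)^11) = 35546875/313968931.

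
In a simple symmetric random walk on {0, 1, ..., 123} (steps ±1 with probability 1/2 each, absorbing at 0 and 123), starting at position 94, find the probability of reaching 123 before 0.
P(hit 123 before 0) = 94/123

Let u_k = P(hit 123 before 0 | start at k). Then u_0 = 0, u_123 = 1, and u_k = u_{k-1}/2 + u_{k+1}/2 for 1 ≤ k ≤ 122. This harmonic recurrence is solved by u_k = k/123, giving u_94 = 94/123.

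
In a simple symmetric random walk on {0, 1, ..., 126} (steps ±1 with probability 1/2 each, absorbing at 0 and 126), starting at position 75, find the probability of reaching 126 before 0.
P(hit 126 before 0) = 75/126 = 25/42

Let u_k = P(hit 126 before 0 | start at k). Then u_0 = 0, u_126 = 1, and u_k = u_{k-1}/2 + u_{k+1}/2 for 1 ≤ k ≤ 125. This harmonic recurrence is solved by u_k = k/126, giving u_75 = 75/126 = 25/42.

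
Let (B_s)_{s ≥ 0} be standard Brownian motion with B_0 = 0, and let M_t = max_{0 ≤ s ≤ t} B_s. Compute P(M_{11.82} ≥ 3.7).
P(M_{11.82} ≥ 3.7) = 2·P(B_{11.82} ≥ 3.7) = 2(1 − Φ(3.7/√11.82)) ≈ 0.2818

By the reflection principle for Brownian motion, P(M_t ≥ a) = 2 · P(B_t ≥ a) for a ≥ 0. Since B_t ~ N(0, t), P(B_t ≥ 3.7) = 1 − Φ(3.7/√t) = 1 − Φ(3.7/√11.82) = 1 − Φ(1.0762). So
  P(M_{11.82} ≥ 3.7) = 2(1 − Φ(1.0762)) ≈ 0.2818.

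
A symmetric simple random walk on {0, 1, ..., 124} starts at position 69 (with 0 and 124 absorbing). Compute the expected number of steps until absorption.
E[τ | X_0 = 69] = 3795

Let v_k = E[τ | X_0 = k]. Boundary: v_0 = v_124 = 0. Recurrence: v_k = 1 + (v_{k-1} + v_{k+1})/2 for 1 ≤ k ≤ 123. The particular solution to v_k − (v_{k-1} + v_{k+1})/2 = 1 is v_k = −k^2. Adding homogeneous solution A + B k and matching boundaries gives v_k = k (124 − k). Substituting k = 69: v_69 = 69 · 55 = 3795.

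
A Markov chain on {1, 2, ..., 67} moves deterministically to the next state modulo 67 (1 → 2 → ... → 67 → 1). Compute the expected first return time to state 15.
E[T_15 | X_0 = 15] = 67

The chain cycles deterministically, so starting at state 15 it returns in exactly 67 steps. Equivalently, the stationary distribution is uniform π_j = 1/67 for every state j, so by Kac's formula E[T_15] = 1/π_15 = 67.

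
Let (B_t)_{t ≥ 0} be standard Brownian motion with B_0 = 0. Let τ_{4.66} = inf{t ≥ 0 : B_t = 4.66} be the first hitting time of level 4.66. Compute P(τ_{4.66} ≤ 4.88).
P(τ_{4.66} ≤ 4.88) = 2(1 − Φ(4.66/√4.88)) = 2(1 − Φ(2.1095)) ≈ 0.0349

By the reflection principle for standard BM, P(τ_b ≤ t) = 2 · P(B_t ≥ b). Since B_t ~ N(0, t), P(B_t ≥ 4.66) = 1 − Φ(4.66/√t) = 1 − Φ(4.66/√4.88) = 1 − Φ(2.1095) ≈ 0.01745. Doubling: P(τ_{4.66} ≤ 4.88) ≈ 2 · 0.01745 = 0.03490 ≈ 0.0349.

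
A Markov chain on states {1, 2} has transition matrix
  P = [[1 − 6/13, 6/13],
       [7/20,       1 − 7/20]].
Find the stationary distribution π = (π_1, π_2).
π_1 = 91/211, π_2 = 120/211

Solve πP = π with π_1 + π_2 = 1. From πP = π: π_1 · (1 − 6/13) + π_2 · 7/20 = π_1 ⇒ π_2 · 7/20 = π_1 · 6/13 ⇒ π_2/π_1 = (6/13)/(7/20) = 120/91. Together with π_1 + π_2 = 1:
  π_1 = (7/20)/(6/13 + 7/20) = (7/20)/(211/260) = 91/211,
  π_2 = (6/13)/(6/13 + 7/20) = (6/13)/(211/260) = 120/211.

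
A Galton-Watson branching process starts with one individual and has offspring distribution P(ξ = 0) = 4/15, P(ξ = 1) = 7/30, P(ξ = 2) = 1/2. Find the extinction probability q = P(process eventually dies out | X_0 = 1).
q = 8/15

The pgf is f(s) = 4/15 + 7/30·s + 1/2·s². The extinction probability q is the smallest fixed point of f in [0, 1]. Setting s = f(s):
  1/2·s² + (7/30 − 1)·s + 4/15 = 0
  1/2·s² − (4/15 + 1/2)·s + 4/15 = 0
which factors as (s − 1)·(1/2·s − 4/15) = 0, giving roots s = 1 and s = (4/15)/(1/2) = 8/15.
Mean offspring μ = 7/30 + 2·1/2 = 37/30 > 1 (supercritical), so q < 1. The extinction probability is the smaller root: q = (4/15)/(1/2) = 8/15.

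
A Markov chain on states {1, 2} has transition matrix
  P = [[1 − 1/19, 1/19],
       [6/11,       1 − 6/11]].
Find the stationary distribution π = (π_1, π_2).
π_1 = 114/125, π_2 = 11/125

Solve πP = π with π_1 + π_2 = 1. From πP = π: π_1 · (1 − 1/19) + π_2 · 6/11 = π_1 ⇒ π_2 · 6/11 = π_1 · 1/19 ⇒ π_2/π_1 = (1/19)/(6/11) = 11/114. Together with π_1 + π_2 = 1:
  π_1 = (6/11)/(1/19 + 6/11) = (6/11)/(125/209) = 114/125,
  π_2 = (1/19)/(1/19 + 6/11) = (1/19)/(125/209) = 11/125.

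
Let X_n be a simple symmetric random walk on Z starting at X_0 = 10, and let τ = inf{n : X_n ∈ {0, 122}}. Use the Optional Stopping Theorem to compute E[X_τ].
E[X_τ] = 10

X_n is a martingale and τ is a bounded-mean stopping time (indeed τ is finite a.s. with bounded expectation since the walk is in a bounded region). By the OST, E[X_τ] = E[X_0] = 10. Equivalently: E[X_τ] = 122 · P(hit 122 first) + 0 · P(hit 0 first) = 122 · (10/122) = 10.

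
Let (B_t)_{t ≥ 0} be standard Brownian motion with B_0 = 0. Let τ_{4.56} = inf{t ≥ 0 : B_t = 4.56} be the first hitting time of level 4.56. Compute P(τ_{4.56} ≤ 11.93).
P(τ_{4.56} ≤ 11.93) = 2(1 − Φ(4.56/√11.93)) = 2(1 − Φ(1.3202)) ≈ 0.1868

By the reflection principle for standard BM, P(τ_b ≤ t) = 2 · P(B_t ≥ b). Since B_t ~ N(0, t), P(B_t ≥ 4.56) = 1 − Φ(4.56/√t) = 1 − Φ(4.56/√11.93) = 1 − Φ(1.3202) ≈ 0.09338. Doubling: P(τ_{4.56} ≤ 11.93) ≈ 2 · 0.09338 = 0.18676 ≈ 0.1868.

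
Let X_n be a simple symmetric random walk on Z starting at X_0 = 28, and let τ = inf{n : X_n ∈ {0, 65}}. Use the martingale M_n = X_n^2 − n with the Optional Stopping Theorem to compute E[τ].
E[τ] = 1036

M_n = X_n^2 − n is a martingale (since E[X_{n+1}^2 | F_n] = X_n^2 + 1). By OST (τ has finite mean in a bounded region), E[M_τ] = E[M_0] = X_0^2 − 0 = 28^2 = 784. Also E[M_τ] = E[X_τ^2] − E[τ]. The walk exits at 0 or 65, with P(hit 65 first) = 28/65, so E[X_τ^2] = 65^2 · 28/65 + 0 = 1820. Thus E[τ] = E[X_τ^2] − E[M_τ] = 1820 − 784 = 1036 = 28(65 − 28) = 1036.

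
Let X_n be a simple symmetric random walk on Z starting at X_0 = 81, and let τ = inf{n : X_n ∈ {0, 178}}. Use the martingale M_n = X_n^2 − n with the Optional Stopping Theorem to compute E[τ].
E[τ] = 7857

M_n = X_n^2 − n is a martingale (since E[X_{n+1}^2 | F_n] = X_n^2 + 1). By OST (τ has finite mean in a bounded region), E[M_τ] = E[M_0] = X_0^2 − 0 = 81^2 = 6561. Also E[M_τ] = E[X_τ^2] − E[τ]. The walk exits at 0 or 178, with P(hit 178 first) = 81/178, so E[X_τ^2] = 178^2 · 81/178 + 0 = 14418. Thus E[τ] = E[X_τ^2] − E[M_τ] = 14418 − 6561 = 7857 = 81(178 − 81) = 7857.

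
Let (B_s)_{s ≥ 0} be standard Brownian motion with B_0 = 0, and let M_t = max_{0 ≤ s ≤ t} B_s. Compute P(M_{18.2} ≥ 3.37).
P(M_{18.2} ≥ 3.37) = 2·P(B_{18.2} ≥ 3.37) = 2(1 − Φ(3.37/√18.2)) ≈ 0.4296

By the reflection principle for Brownian motion, P(M_t ≥ a) = 2 · P(B_t ≥ a) for a ≥ 0. Since B_t ~ N(0, t), P(B_t ≥ 3.37) = 1 − Φ(3.37/√t) = 1 − Φ(3.37/√18.2) = 1 − Φ(0.7899). So
  P(M_{18.2} ≥ 3.37) = 2(1 − Φ(0.7899)) ≈ 0.4296.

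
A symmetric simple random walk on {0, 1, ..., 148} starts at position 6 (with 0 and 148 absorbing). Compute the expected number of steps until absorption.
E[τ | X_0 = 6] = 852

Let v_k = E[τ | X_0 = k]. Boundary: v_0 = v_148 = 0. Recurrence: v_k = 1 + (v_{k-1} + v_{k+1})/2 for 1 ≤ k ≤ 147. The particular solution to v_k − (v_{k-1} + v_{k+1})/2 = 1 is v_k = −k^2. Adding homogeneous solution A + B k and matching boundaries gives v_k = k (148 − k). Substituting k = 6: v_6 = 6 · 142 = 852.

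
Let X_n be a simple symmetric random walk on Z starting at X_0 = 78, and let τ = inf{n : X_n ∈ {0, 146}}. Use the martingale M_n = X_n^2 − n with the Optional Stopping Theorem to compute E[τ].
E[τ] = 5304

M_n = X_n^2 − n is a martingale (since E[X_{n+1}^2 | F_n] = X_n^2 + 1). By OST (τ has finite mean in a bounded region), E[M_τ] = E[M_0] = X_0^2 − 0 = 78^2 = 6084. Also E[M_τ] = E[X_τ^2] − E[τ]. The walk exits at 0 or 146, with P(hit 146 first) = 78/146, so E[X_τ^2] = 146^2 · 78/146 + 0 = 11388. Thus E[τ] = E[X_τ^2] − E[M_τ] = 11388 − 6084 = 5304 = 78(146 − 78) = 5304.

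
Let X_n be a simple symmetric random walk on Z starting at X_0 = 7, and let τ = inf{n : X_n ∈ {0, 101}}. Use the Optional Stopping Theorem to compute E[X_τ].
E[X_τ] = 7

X_n is a martingale and τ is a bounded-mean stopping time (indeed τ is finite a.s. with bounded expectation since the walk is in a bounded region). By the OST, E[X_τ] = E[X_0] = 7. Equivalently: E[X_τ] = 101 · P(hit 101 first) + 0 · P(hit 0 first) = 101 · (7/101) = 7.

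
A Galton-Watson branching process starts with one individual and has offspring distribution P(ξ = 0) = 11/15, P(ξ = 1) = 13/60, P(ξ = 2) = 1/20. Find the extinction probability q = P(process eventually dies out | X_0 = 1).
q = 1

Mean offspring μ = 0·11/15 + 1·13/60 + 2·1/20 = 19/60 ≤ 1. For μ ≤ 1 with offspring not concentrated at 1, the Galton-Watson process goes extinct almost surely, so q = 1.
(Algebraic check: The pgf is f(s) = 11/15 + 13/60·s + 1/20·s². The extinction probability q is the smallest fixed point of f in [0, 1]. Setting s = f(s):
  1/20·s² + (13/60 − 1)·s + 11/15 = 0
  1/20·s² − (11/15 + 1/20)·s + 11/15 = 0
which factors as (s − 1)·(1/20·s − 11/15) = 0, giving roots s = 1 and s = (11/15)/(1/20) = 44/3. Since 44/3 ≥ 1, the smallest root in [0, 1] is s = 1.)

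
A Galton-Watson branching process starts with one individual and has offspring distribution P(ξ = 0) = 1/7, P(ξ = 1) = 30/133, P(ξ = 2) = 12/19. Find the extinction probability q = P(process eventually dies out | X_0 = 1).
q = 19/84

The pgf is f(s) = 1/7 + 30/133·s + 12/19·s². The extinction probability q is the smallest fixed point of f in [0, 1]. Setting s = f(s):
  12/19·s² + (30/133 − 1)·s + 1/7 = 0
  12/19·s² − (1/7 + 12/19)·s + 1/7 = 0
which factors as (s − 1)·(12/19·s − 1/7) = 0, giving roots s = 1 and s = (1/7)/(12/19) = 19/84.
Mean offspring μ = 30/133 + 2·12/19 = 198/133 > 1 (supercritical), so q < 1. The extinction probability is the smaller root: q = (1/7)/(12/19) = 19/84.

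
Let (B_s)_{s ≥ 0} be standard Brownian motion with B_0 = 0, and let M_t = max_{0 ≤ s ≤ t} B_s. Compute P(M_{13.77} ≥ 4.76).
P(M_{13.77} ≥ 4.76) = 2·P(B_{13.77} ≥ 4.76) = 2(1 − Φ(4.76/√13.77)) ≈ 0.1996

By the reflection principle for Brownian motion, P(M_t ≥ a) = 2 · P(B_t ≥ a) for a ≥ 0. Since B_t ~ N(0, t), P(B_t ≥ 4.76) = 1 − Φ(4.76/√t) = 1 − Φ(4.76/√13.77) = 1 − Φ(1.2827). So
  P(M_{13.77} ≥ 4.76) = 2(1 − Φ(1.2827)) ≈ 0.1996.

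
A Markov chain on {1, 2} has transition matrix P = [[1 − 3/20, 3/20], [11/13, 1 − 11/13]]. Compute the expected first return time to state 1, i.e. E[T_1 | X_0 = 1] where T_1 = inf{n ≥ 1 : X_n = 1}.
E[T_1 | X_0 = 1] = 1/π_1 = 259/220

For an irreducible recurrent Markov chain with stationary distribution π, E[T_i | X_0 = i] = 1/π_i (Kac's formula). Here π_1 = (11/13)/(3/20 + 11/13) = (11/13)/(259/260) = 220/259, so E[T_1 | X_0 = 1] = 1/π_1 = (3/20 + 11/13)/(11/13) = (259/260)/(11/13) = 259/220.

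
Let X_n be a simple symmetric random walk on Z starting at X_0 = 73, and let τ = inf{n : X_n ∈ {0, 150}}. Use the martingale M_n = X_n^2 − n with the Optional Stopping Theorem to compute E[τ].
E[τ] = 5621

M_n = X_n^2 − n is a martingale (since E[X_{n+1}^2 | F_n] = X_n^2 + 1). By OST (τ has finite mean in a bounded region), E[M_τ] = E[M_0] = X_0^2 − 0 = 73^2 = 5329. Also E[M_τ] = E[X_τ^2] − E[τ]. The walk exits at 0 or 150, with P(hit 150 first) = 73/150, so E[X_τ^2] = 150^2 · 73/150 + 0 = 10950. Thus E[τ] = E[X_τ^2] − E[M_τ] = 10950 − 5329 = 5621 = 73(150 − 73) = 5621.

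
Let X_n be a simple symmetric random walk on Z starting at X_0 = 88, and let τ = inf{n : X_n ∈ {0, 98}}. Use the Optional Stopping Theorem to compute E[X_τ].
E[X_τ] = 88

X_n is a martingale and τ is a bounded-mean stopping time (indeed τ is finite a.s. with bounded expectation since the walk is in a bounded region). By the OST, E[X_τ] = E[X_0] = 88. Equivalently: E[X_τ] = 98 · P(hit 98 first) + 0 · P(hit 0 first) = 98 · (88/98) = 88.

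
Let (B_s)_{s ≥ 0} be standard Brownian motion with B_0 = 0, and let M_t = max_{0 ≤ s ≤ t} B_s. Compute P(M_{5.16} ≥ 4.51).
P(M_{5.16} ≥ 4.51) = 2·P(B_{5.16} ≥ 4.51) = 2(1 − Φ(4.51/√5.16)) ≈ 0.0471

By the reflection principle for Brownian motion, P(M_t ≥ a) = 2 · P(B_t ≥ a) for a ≥ 0. Since B_t ~ N(0, t), P(B_t ≥ 4.51) = 1 − Φ(4.51/√t) = 1 − Φ(4.51/√5.16) = 1 − Φ(1.9854). So
  P(M_{5.16} ≥ 4.51) = 2(1 − Φ(1.9854)) ≈ 0.0471.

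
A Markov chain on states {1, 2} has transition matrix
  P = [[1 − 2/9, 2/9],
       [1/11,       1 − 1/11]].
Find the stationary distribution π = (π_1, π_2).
π_1 = 9/31, π_2 = 22/31

Solve πP = π with π_1 + π_2 = 1. From πP = π: π_1 · (1 − 2/9) + π_2 · 1/11 = π_1 ⇒ π_2 · 1/11 = π_1 · 2/9 ⇒ π_2/π_1 = (2/9)/(1/11) = 22/9. Together with π_1 + π_2 = 1:
  π_1 = (1/11)/(2/9 + 1/11) = (1/11)/(31/99) = 9/31,
  π_2 = (2/9)/(2/9 + 1/11) = (2/9)/(31/99) = 22/31.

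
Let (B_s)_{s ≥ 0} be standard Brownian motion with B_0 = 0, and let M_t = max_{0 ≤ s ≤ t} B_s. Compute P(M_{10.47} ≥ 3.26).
P(M_{10.47} ≥ 3.26) = 2·P(B_{10.47} ≥ 3.26) = 2(1 − Φ(3.26/√10.47)) ≈ 0.3137

By the reflection principle for Brownian motion, P(M_t ≥ a) = 2 · P(B_t ≥ a) for a ≥ 0. Since B_t ~ N(0, t), P(B_t ≥ 3.26) = 1 − Φ(3.26/√t) = 1 − Φ(3.26/√10.47) = 1 − Φ(1.0075). So
  P(M_{10.47} ≥ 3.26) = 2(1 − Φ(1.0075)) ≈ 0.3137.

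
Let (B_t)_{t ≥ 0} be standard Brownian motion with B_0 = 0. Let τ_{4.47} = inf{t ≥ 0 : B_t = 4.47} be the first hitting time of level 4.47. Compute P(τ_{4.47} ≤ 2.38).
P(τ_{4.47} ≤ 2.38) = 2(1 − Φ(4.47/√2.38)) = 2(1 − Φ(2.8975)) ≈ 0.0038

By the reflection principle for standard BM, P(τ_b ≤ t) = 2 · P(B_t ≥ b). Since B_t ~ N(0, t), P(B_t ≥ 4.47) = 1 − Φ(4.47/√t) = 1 − Φ(4.47/√2.38) = 1 − Φ(2.8975) ≈ 0.00188. Doubling: P(τ_{4.47} ≤ 2.38) ≈ 2 · 0.00188 = 0.00376 ≈ 0.0038.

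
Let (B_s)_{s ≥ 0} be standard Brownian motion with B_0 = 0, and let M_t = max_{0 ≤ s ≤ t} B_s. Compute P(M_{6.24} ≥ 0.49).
P(M_{6.24} ≥ 0.49) = 2·P(B_{6.24} ≥ 0.49) = 2(1 − Φ(0.49/√6.24)) ≈ 0.8445

By the reflection principle for Brownian motion, P(M_t ≥ a) = 2 · P(B_t ≥ a) for a ≥ 0. Since B_t ~ N(0, t), P(B_t ≥ 0.49) = 1 − Φ(0.49/√t) = 1 − Φ(0.49/√6.24) = 1 − Φ(0.1962). So
  P(M_{6.24} ≥ 0.49) = 2(1 − Φ(0.1962)) ≈ 0.8445.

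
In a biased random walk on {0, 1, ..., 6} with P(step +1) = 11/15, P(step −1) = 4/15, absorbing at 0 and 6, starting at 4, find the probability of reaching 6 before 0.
P(hit 6 before 0) = (1 − (4/11)^4) / (1 − (4/11)^6) = 16577/16833

Let u_k denote P(reach 6 before 0 | start at k). Boundary: u_0 = 0, u_6 = 1. Recurrence: u_k = 11/15·u_{k+1} + 4/15·u_{k-1} for 1 ≤ k ≤ 5. Try u_k = A + B·r^k with r = q/p = (4/15)/(11/15) = 4/11. Substitution satisfies the recurrence; boundary conditions give:
  u_k = (1 − r^k) / (1 − r^N) = (1 − (4/11)^4) / (1 − (4/11)^6) = 16577/16833.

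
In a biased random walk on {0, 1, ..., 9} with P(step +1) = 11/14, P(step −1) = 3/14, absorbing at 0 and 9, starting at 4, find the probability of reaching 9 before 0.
P(hit 9 before 0) = (1 − (3/11)^4) / (1 − (3/11)^9) = 293112820/294741001

Let u_k denote P(reach 9 before 0 | start at k). Boundary: u_0 = 0, u_9 = 1. Recurrence: u_k = 11/14·u_{k+1} + 3/14·u_{k-1} for 1 ≤ k ≤ 8. Try u_k = A + B·r^k with r = q/p = (3/14)/(11/14) = 3/11. Substitution satisfies the recurrence; boundary conditions give:
  u_k = (1 − r^k) / (1 − r^N) = (1 − (3/11)^4) / (1 − (3/11)^9) = 293112820/294741001.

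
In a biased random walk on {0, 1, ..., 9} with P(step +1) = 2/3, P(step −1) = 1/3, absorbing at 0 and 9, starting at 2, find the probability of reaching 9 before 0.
P(hit 9 before 0) = (1 − (1/2)^2) / (1 − (1/2)^9) = 384/511

Let u_k denote P(reach 9 before 0 | start at k). Boundary: u_0 = 0, u_9 = 1. Recurrence: u_k = 2/3·u_{k+1} + 1/3·u_{k-1} for 1 ≤ k ≤ 8. Try u_k = A + B·r^k with r = q/p = (1/3)/(2/3) = 1/2. Substitution satisfies the recurrence; boundary conditions give:
  u_k = (1 − r^k) / (1 − r^N) = (1 − (1/2)^2) / (1 − (1/2)^9) = 384/511.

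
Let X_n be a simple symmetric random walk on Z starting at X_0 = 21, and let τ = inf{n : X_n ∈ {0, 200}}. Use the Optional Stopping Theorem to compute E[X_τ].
E[X_τ] = 21

X_n is a martingale and τ is a bounded-mean stopping time (indeed τ is finite a.s. with bounded expectation since the walk is in a bounded region). By the OST, E[X_τ] = E[X_0] = 21. Equivalently: E[X_τ] = 200 · P(hit 200 first) + 0 · P(hit 0 first) = 200 · (21/200) = 21.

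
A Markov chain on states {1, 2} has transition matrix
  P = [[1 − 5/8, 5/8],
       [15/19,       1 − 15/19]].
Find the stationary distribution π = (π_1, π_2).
π_1 = 24/43, π_2 = 19/43

Solve πP = π with π_1 + π_2 = 1. From πP = π: π_1 · (1 − 5/8) + π_2 · 15/19 = π_1 ⇒ π_2 · 15/19 = π_1 · 5/8 ⇒ π_2/π_1 = (5/8)/(15/19) = 19/24. Together with π_1 + π_2 = 1:
  π_1 = (15/19)/(5/8 + 15/19) = (15/19)/(215/152) = 24/43,
  π_2 = (5/8)/(5/8 + 15/19) = (5/8)/(215/152) = 19/43.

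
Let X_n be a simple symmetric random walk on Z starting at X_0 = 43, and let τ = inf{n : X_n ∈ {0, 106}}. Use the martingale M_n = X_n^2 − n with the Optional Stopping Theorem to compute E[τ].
E[τ] = 2709

M_n = X_n^2 − n is a martingale (since E[X_{n+1}^2 | F_n] = X_n^2 + 1). By OST (τ has finite mean in a bounded region), E[M_τ] = E[M_0] = X_0^2 − 0 = 43^2 = 1849. Also E[M_τ] = E[X_τ^2] − E[τ]. The walk exits at 0 or 106, with P(hit 106 first) = 43/106, so E[X_τ^2] = 106^2 · 43/106 + 0 = 4558. Thus E[τ] = E[X_τ^2] − E[M_τ] = 4558 − 1849 = 2709 = 43(106 − 43) = 2709.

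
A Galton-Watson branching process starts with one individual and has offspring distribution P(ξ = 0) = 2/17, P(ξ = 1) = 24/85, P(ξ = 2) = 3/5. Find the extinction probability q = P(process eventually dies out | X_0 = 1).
q = 10/51

The pgf is f(s) = 2/17 + 24/85·s + 3/5·s². The extinction probability q is the smallest fixed point of f in [0, 1]. Setting s = f(s):
  3/5·s² + (24/85 − 1)·s + 2/17 = 0
  3/5·s² − (2/17 + 3/5)·s + 2/17 = 0
which factors as (s − 1)·(3/5·s − 2/17) = 0, giving roots s = 1 and s = (2/17)/(3/5) = 10/51.
Mean offspring μ = 24/85 + 2·3/5 = 126/85 > 1 (supercritical), so q < 1. The extinction probability is the smaller root: q = (2/17)/(3/5) = 10/51.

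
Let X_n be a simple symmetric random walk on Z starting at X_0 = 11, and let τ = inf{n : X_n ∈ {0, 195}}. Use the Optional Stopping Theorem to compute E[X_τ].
E[X_τ] = 11

X_n is a martingale and τ is a bounded-mean stopping time (indeed τ is finite a.s. with bounded expectation since the walk is in a bounded region). By the OST, E[X_τ] = E[X_0] = 11. Equivalently: E[X_τ] = 195 · P(hit 195 first) + 0 · P(hit 0 first) = 195 · (11/195) = 11.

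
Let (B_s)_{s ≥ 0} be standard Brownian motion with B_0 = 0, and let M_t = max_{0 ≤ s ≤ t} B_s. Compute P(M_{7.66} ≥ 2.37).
P(M_{7.66} ≥ 2.37) = 2·P(B_{7.66} ≥ 2.37) = 2(1 − Φ(2.37/√7.66)) ≈ 0.3918

By the reflection principle for Brownian motion, P(M_t ≥ a) = 2 · P(B_t ≥ a) for a ≥ 0. Since B_t ~ N(0, t), P(B_t ≥ 2.37) = 1 − Φ(2.37/√t) = 1 − Φ(2.37/√7.66) = 1 − Φ(0.8563). So
  P(M_{7.66} ≥ 2.37) = 2(1 − Φ(0.8563)) ≈ 0.3918.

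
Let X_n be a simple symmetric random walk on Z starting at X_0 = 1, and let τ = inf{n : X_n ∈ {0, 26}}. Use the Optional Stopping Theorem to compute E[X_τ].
E[X_τ] = 1

X_n is a martingale and τ is a bounded-mean stopping time (indeed τ is finite a.s. with bounded expectation since the walk is in a bounded region). By the OST, E[X_τ] = E[X_0] = 1. Equivalently: E[X_τ] = 26 · P(hit 26 first) + 0 · P(hit 0 first) = 26 · (1/26) = 1.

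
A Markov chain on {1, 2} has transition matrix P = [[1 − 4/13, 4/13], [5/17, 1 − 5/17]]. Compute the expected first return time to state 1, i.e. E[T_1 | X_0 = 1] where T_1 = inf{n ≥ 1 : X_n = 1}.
E[T_1 | X_0 = 1] = 1/π_1 = 133/65

For an irreducible recurrent Markov chain with stationary distribution π, E[T_i | X_0 = i] = 1/π_i (Kac's formula). Here π_1 = (5/17)/(4/13 + 5/17) = (5/17)/(133/221) = 65/133, so E[T_1 | X_0 = 1] = 1/π_1 = (4/13 + 5/17)/(5/17) = (133/221)/(5/17) = 133/65.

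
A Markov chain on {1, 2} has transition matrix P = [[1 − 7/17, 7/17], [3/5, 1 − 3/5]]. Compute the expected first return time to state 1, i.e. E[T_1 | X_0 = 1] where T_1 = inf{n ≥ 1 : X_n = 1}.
E[T_1 | X_0 = 1] = 1/π_1 = 86/51

For an irreducible recurrent Markov chain with stationary distribution π, E[T_i | X_0 = i] = 1/π_i (Kac's formula). Here π_1 = (3/5)/(7/17 + 3/5) = (3/5)/(86/85) = 51/86, so E[T_1 | X_0 = 1] = 1/π_1 = (7/17 + 3/5)/(3/5) = (86/85)/(3/5) = 86/51.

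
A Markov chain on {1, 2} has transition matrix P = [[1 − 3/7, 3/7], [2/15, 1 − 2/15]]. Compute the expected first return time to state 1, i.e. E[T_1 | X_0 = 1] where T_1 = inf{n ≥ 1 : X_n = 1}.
E[T_1 | X_0 = 1] = 1/π_1 = 59/14

For an irreducible recurrent Markov chain with stationary distribution π, E[T_i | X_0 = i] = 1/π_i (Kac's formula). Here π_1 = (2/15)/(3/7 + 2/15) = (2/15)/(59/105) = 14/59, so E[T_1 | X_0 = 1] = 1/π_1 = (3/7 + 2/15)/(2/15) = (59/105)/(2/15) = 59/14.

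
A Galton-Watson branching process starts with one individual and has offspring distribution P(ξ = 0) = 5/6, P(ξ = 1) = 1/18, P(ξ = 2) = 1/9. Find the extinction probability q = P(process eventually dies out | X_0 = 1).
q = 1

Mean offspring μ = 0·5/6 + 1·1/18 + 2·1/9 = 5/18 ≤ 1. For μ ≤ 1 with offspring not concentrated at 1, the Galton-Watson process goes extinct almost surely, so q = 1.
(Algebraic check: The pgf is f(s) = 5/6 + 1/18·s + 1/9·s². The extinction probability q is the smallest fixed point of f in [0, 1]. Setting s = f(s):
  1/9·s² + (1/18 − 1)·s + 5/6 = 0
  1/9·s² − (5/6 + 1/9)·s + 5/6 = 0
which factors as (s − 1)·(1/9·s − 5/6) = 0, giving roots s = 1 and s = (5/6)/(1/9) = 15/2. Since 15/2 ≥ 1, the smallest root in [0, 1] is s = 1.)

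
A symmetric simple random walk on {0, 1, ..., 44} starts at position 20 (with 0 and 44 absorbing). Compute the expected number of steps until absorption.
E[τ | X_0 = 20] = 480

Let v_k = E[τ | X_0 = k]. Boundary: v_0 = v_44 = 0. Recurrence: v_k = 1 + (v_{k-1} + v_{k+1})/2 for 1 ≤ k ≤ 43. The particular solution to v_k − (v_{k-1} + v_{k+1})/2 = 1 is v_k = −k^2. Adding homogeneous solution A + B k and matching boundaries gives v_k = k (44 − k). Substituting k = 20: v_20 = 20 · 24 = 480.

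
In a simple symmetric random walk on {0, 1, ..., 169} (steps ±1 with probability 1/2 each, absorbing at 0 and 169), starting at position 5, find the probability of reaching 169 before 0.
P(hit 169 before 0) = 5/169

Let u_k = P(hit 169 before 0 | start at k). Then u_0 = 0, u_169 = 1, and u_k = u_{k-1}/2 + u_{k+1}/2 for 1 ≤ k ≤ 168. This harmonic recurrence is solved by u_k = k/169, giving u_5 = 5/169.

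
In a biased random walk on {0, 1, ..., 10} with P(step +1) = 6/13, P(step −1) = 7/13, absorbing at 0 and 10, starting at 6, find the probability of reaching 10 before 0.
P(hit 10 before 0) = (1 − (7/6)^6) / (1 − (7/6)^10) = 7077456/17077621

Let u_k denote P(reach 10 before 0 | start at k). Boundary: u_0 = 0, u_10 = 1. Recurrence: u_k = 6/13·u_{k+1} + 7/13·u_{k-1} for 1 ≤ k ≤ 9. Try u_k = A + B·r^k with r = q/p = (7/13)/(6/13) = 7/6. Substitution satisfies the recurrence; boundary conditions give:
  u_k = (1 − r^k) / (1 − r^N) = (1 − (7/6)^6) / (1 − (7/6)^10) = 7077456/17077621.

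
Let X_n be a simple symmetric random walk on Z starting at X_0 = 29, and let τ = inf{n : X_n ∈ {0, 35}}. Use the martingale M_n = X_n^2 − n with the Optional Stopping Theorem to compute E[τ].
E[τ] = 174

M_n = X_n^2 − n is a martingale (since E[X_{n+1}^2 | F_n] = X_n^2 + 1). By OST (τ has finite mean in a bounded region), E[M_τ] = E[M_0] = X_0^2 − 0 = 29^2 = 841. Also E[M_τ] = E[X_τ^2] − E[τ]. The walk exits at 0 or 35, with P(hit 35 first) = 29/35, so E[X_τ^2] = 35^2 · 29/35 + 0 = 1015. Thus E[τ] = E[X_τ^2] − E[M_τ] = 1015 − 841 = 174 = 29(35 − 29) = 174.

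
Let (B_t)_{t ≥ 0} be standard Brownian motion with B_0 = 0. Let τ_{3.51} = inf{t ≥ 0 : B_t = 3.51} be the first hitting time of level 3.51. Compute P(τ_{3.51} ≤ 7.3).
P(τ_{3.51} ≤ 7.3) = 2(1 − Φ(3.51/√7.3)) = 2(1 − Φ(1.2991)) ≈ 0.1939

By the reflection principle for standard BM, P(τ_b ≤ t) = 2 · P(B_t ≥ b). Since B_t ~ N(0, t), P(B_t ≥ 3.51) = 1 − Φ(3.51/√t) = 1 − Φ(3.51/√7.3) = 1 − Φ(1.2991) ≈ 0.09695. Doubling: P(τ_{3.51} ≤ 7.3) ≈ 2 · 0.09695 = 0.19390 ≈ 0.1939.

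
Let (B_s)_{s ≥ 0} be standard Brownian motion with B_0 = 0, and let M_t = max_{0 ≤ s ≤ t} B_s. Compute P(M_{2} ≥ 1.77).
P(M_{2} ≥ 1.77) = 2·P(B_{2} ≥ 1.77) = 2(1 − Φ(1.77/√2)) ≈ 0.2107

By the reflection principle for Brownian motion, P(M_t ≥ a) = 2 · P(B_t ≥ a) for a ≥ 0. Since B_t ~ N(0, t), P(B_t ≥ 1.77) = 1 − Φ(1.77/√t) = 1 − Φ(1.77/√2) = 1 − Φ(1.2516). So
  P(M_{2} ≥ 1.77) = 2(1 − Φ(1.2516)) ≈ 0.2107.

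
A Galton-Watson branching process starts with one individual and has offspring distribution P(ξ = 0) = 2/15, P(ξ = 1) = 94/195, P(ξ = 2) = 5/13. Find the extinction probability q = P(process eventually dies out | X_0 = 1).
q = 26/75

The pgf is f(s) = 2/15 + 94/195·s + 5/13·s². The extinction probability q is the smallest fixed point of f in [0, 1]. Setting s = f(s):
  5/13·s² + (94/195 − 1)·s + 2/15 = 0
  5/13·s² − (2/15 + 5/13)·s + 2/15 = 0
which factors as (s − 1)·(5/13·s − 2/15) = 0, giving roots s = 1 and s = (2/15)/(5/13) = 26/75.
Mean offspring μ = 94/195 + 2·5/13 = 244/195 > 1 (supercritical), so q < 1. The extinction probability is the smaller root: q = (2/15)/(5/13) = 26/75.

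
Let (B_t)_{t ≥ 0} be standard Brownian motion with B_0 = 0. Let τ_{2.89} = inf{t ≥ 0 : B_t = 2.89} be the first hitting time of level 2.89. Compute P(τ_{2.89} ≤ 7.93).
P(τ_{2.89} ≤ 7.93) = 2(1 − Φ(2.89/√7.93)) = 2(1 − Φ(1.0263)) ≈ 0.3048

By the reflection principle for standard BM, P(τ_b ≤ t) = 2 · P(B_t ≥ b). Since B_t ~ N(0, t), P(B_t ≥ 2.89) = 1 − Φ(2.89/√t) = 1 − Φ(2.89/√7.93) = 1 − Φ(1.0263) ≈ 0.15238. Doubling: P(τ_{2.89} ≤ 7.93) ≈ 2 · 0.15238 = 0.30476 ≈ 0.3048.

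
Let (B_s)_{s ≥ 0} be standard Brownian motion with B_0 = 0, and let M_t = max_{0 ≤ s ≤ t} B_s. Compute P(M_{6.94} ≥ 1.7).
P(M_{6.94} ≥ 1.7) = 2·P(B_{6.94} ≥ 1.7) = 2(1 − Φ(1.7/√6.94)) ≈ 0.5187

By the reflection principle for Brownian motion, P(M_t ≥ a) = 2 · P(B_t ≥ a) for a ≥ 0. Since B_t ~ N(0, t), P(B_t ≥ 1.7) = 1 − Φ(1.7/√t) = 1 − Φ(1.7/√6.94) = 1 − Φ(0.6453). So
  P(M_{6.94} ≥ 1.7) = 2(1 − Φ(0.6453)) ≈ 0.5187.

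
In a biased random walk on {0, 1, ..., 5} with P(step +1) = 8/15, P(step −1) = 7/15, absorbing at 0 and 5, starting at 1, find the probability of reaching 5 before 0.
P(hit 5 before 0) = (1 − (7/8)^1) / (1 − (7/8)^5) = 4096/15961

Let u_k denote P(reach 5 before 0 | start at k). Boundary: u_0 = 0, u_5 = 1. Recurrence: u_k = 8/15·u_{k+1} + 7/15·u_{k-1} for 1 ≤ k ≤ 4. Try u_k = A + B·r^k with r = q/p = (7/15)/(8/15) = 7/8. Substitution satisfies the recurrence; boundary conditions give:
  u_k = (1 − r^k) / (1 − r^N) = (1 − (7/8)^1) / (1 − (7/8)^5) = 4096/15961.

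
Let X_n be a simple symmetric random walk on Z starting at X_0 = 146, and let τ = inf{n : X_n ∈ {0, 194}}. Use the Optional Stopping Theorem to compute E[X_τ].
E[X_τ] = 146

X_n is a martingale and τ is a bounded-mean stopping time (indeed τ is finite a.s. with bounded expectation since the walk is in a bounded region). By the OST, E[X_τ] = E[X_0] = 146. Equivalently: E[X_τ] = 194 · P(hit 194 first) + 0 · P(hit 0 first) = 194 · (146/194) = 146.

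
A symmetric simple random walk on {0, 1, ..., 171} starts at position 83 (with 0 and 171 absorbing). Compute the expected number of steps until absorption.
E[τ | X_0 = 83] = 7304

Let v_k = E[τ | X_0 = k]. Boundary: v_0 = v_171 = 0. Recurrence: v_k = 1 + (v_{k-1} + v_{k+1})/2 for 1 ≤ k ≤ 170. The particular solution to v_k − (v_{k-1} + v_{k+1})/2 = 1 is v_k = −k^2. Adding homogeneous solution A + B k and matching boundaries gives v_k = k (171 − k). Substituting k = 83: v_83 = 83 · 88 = 7304.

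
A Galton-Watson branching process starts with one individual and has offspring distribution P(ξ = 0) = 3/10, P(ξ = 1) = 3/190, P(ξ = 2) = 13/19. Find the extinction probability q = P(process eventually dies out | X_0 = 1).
q = 57/130

The pgf is f(s) = 3/10 + 3/190·s + 13/19·s². The extinction probability q is the smallest fixed point of f in [0, 1]. Setting s = f(s):
  13/19·s² + (3/190 − 1)·s + 3/10 = 0
  13/19·s² − (3/10 + 13/19)·s + 3/10 = 0
which factors as (s − 1)·(13/19·s − 3/10) = 0, giving roots s = 1 and s = (3/10)/(13/19) = 57/130.
Mean offspring μ = 3/190 + 2·13/19 = 263/190 > 1 (supercritical), so q < 1. The extinction probability is the smaller root: q = (3/10)/(13/19) = 57/130.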